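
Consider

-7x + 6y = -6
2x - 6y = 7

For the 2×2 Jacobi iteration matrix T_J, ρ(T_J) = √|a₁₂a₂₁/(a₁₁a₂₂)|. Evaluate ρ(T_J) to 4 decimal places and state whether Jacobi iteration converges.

a₁₂a₂₁/(a₁₁a₂₂) = (6)·(2) / ((-7)·(-6)) = 0.285714
ρ = √|0.285714| = √0.285714 = 0.5345
ρ < 1, so Jacobi converges

0.5345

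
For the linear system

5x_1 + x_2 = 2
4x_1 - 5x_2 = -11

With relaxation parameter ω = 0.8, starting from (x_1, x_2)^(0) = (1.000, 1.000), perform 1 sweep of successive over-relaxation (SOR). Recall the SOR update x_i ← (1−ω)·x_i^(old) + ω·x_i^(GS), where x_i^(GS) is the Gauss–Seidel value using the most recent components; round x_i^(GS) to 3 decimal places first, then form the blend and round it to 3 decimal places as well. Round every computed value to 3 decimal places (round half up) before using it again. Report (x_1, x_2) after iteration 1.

Iteration 1:
  x_1: GS value = (2 - (1)·1.000) / (5) = 0.200;  x_1 ← (1−ω)·1.000 + ω·0.200 = 0.360
  x_2: GS value = (-11 - (4)·0.360) / (-5) = 2.488;  x_2 ← (1−ω)·1.000 + ω·2.488 = 2.190

(0.360, 2.190)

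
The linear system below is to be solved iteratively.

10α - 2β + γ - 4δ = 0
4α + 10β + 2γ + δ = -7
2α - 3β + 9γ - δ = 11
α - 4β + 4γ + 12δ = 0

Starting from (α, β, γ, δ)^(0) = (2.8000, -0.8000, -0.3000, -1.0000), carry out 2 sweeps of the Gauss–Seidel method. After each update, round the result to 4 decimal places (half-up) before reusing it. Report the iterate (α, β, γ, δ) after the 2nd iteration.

(-0.3529, -0.7389, 1.0056, -0.5521)

Iteration 1:
  α = (0 - (-2)·-0.8000 - (1)·-0.3000 - (-4)·-1.0000) / (10) = -0.5300
  β = (-7 - (4)·-0.5300 - (2)·-0.3000 - (1)·-1.0000) / (10) = -0.3280
  γ = (11 - (2)·-0.5300 - (-3)·-0.3280 - (-1)·-1.0000) / (9) = 1.1196
  δ = (0 - (1)·-0.5300 - (-4)·-0.3280 - (4)·1.1196) / (12) = -0.4384
Iteration 2:
  α = (0 - (-2)·-0.3280 - (1)·1.1196 - (-4)·-0.4384) / (10) = -0.3529
  β = (-7 - (4)·-0.3529 - (2)·1.1196 - (1)·-0.4384) / (10) = -0.7389
  γ = (11 - (2)·-0.3529 - (-3)·-0.7389 - (-1)·-0.4384) / (9) = 1.0056
  δ = (0 - (1)·-0.3529 - (-4)·-0.7389 - (4)·1.0056) / (12) = -0.5521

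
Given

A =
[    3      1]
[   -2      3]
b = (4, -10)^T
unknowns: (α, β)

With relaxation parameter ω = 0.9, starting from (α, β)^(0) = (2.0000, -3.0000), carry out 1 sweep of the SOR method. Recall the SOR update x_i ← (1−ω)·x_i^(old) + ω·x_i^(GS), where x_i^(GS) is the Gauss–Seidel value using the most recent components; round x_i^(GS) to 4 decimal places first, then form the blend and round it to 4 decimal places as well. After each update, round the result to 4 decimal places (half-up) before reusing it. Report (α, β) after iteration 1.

Iteration 1:
  α: GS value = (4 - (1)·-3.0000) / (3) = 2.3333;  α ← (1−ω)·2.0000 + ω·2.3333 = 2.3000
  β: GS value = (-10 - (-2)·2.3000) / (3) = -1.8000;  β ← (1−ω)·-3.0000 + ω·-1.8000 = -1.9200

(2.3000, -1.9200)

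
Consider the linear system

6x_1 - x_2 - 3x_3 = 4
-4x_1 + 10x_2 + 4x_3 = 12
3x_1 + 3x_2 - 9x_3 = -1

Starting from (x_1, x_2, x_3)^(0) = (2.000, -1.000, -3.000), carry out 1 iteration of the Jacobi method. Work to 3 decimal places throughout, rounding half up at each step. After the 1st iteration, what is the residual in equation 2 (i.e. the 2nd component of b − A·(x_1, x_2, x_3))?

Iteration 1:
  x_1 = (4 - (-1)·-1.000 - (-3)·-3.000) / (6) = -1.000
  x_2 = (12 - (-4)·2.000 - (4)·-3.000) / (10) = 3.200
  x_3 = (-1 - (3)·2.000 - (3)·-1.000) / (-9) = 0.444
Residual b − A·x = (14.532, -25.776, -3.604)

-25.776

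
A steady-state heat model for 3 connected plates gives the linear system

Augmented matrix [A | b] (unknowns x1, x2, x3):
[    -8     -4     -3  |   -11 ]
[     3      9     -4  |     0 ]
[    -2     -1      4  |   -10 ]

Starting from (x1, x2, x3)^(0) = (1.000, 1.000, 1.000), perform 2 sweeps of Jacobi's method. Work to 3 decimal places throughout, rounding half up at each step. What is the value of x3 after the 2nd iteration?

-2.222

Iteration 1:
  x1 = (-11 - (-4)·1.000 - (-3)·1.000) / (-8) = 0.500
  x2 = (0 - (3)·1.000 - (-4)·1.000) / (9) = 0.111
  x3 = (-10 - (-2)·1.000 - (-1)·1.000) / (4) = -1.750
Iteration 2:
  x1 = (-11 - (-4)·0.111 - (-3)·-1.750) / (-8) = 1.976
  x2 = (0 - (3)·0.500 - (-4)·-1.750) / (9) = -0.944
  x3 = (-10 - (-2)·0.500 - (-1)·0.111) / (4) = -2.222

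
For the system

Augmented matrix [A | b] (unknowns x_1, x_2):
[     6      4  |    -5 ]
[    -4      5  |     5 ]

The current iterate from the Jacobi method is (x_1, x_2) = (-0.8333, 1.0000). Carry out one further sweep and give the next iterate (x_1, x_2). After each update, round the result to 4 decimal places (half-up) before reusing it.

One sweep:
  x_1 = (-5 - (4)·1.0000) / (6) = -1.5000
  x_2 = (5 - (-4)·-0.8333) / (5) = 0.3334

(-1.5000, 0.3334)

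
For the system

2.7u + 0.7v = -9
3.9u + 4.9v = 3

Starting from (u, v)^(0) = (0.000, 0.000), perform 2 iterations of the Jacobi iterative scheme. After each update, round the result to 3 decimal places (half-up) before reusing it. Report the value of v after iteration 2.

Iteration 1:
  u = (-9 - (0.7)·0.000) / (2.7) = -3.333
  v = (3 - (3.9)·0.000) / (4.9) = 0.612
Iteration 2:
  u = (-9 - (0.7)·0.612) / (2.7) = -3.492
  v = (3 - (3.9)·-3.333) / (4.9) = 3.265

3.265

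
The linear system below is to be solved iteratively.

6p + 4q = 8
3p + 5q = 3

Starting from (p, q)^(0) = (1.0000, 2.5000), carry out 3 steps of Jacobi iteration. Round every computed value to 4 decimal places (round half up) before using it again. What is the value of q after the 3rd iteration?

-0.2000

Iteration 1:
  p = (8 - (4)·2.5000) / (6) = -0.3333
  q = (3 - (3)·1.0000) / (5) = 0.0000
Iteration 2:
  p = (8 - (4)·0.0000) / (6) = 1.3333
  q = (3 - (3)·-0.3333) / (5) = 0.8000
Iteration 3:
  p = (8 - (4)·0.8000) / (6) = 0.8000
  q = (3 - (3)·1.3333) / (5) = -0.2000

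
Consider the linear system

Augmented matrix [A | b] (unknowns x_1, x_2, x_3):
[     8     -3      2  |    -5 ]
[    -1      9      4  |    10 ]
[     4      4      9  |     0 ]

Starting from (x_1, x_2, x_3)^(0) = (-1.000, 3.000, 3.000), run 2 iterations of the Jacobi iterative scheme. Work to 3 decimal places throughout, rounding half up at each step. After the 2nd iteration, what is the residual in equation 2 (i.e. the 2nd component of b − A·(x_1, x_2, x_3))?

-4.866

Iteration 1:
  x_1 = (-5 - (-3)·3.000 - (2)·3.000) / (8) = -0.250
  x_2 = (10 - (-1)·-1.000 - (4)·3.000) / (9) = -0.333
  x_3 = (0 - (4)·-1.000 - (4)·3.000) / (9) = -0.889
Iteration 2:
  x_1 = (-5 - (-3)·-0.333 - (2)·-0.889) / (8) = -0.528
  x_2 = (10 - (-1)·-0.250 - (4)·-0.889) / (9) = 1.478
  x_3 = (0 - (4)·-0.250 - (4)·-0.333) / (9) = 0.259
Residual b − A·x = (3.140, -4.866, -6.131)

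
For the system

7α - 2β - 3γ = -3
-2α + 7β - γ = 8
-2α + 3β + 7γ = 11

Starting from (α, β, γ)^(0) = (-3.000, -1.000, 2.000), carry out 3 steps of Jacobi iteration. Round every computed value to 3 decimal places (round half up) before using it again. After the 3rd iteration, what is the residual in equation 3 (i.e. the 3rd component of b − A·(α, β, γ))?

0.474

Iteration 1:
  α = (-3 - (-2)·-1.000 - (-3)·2.000) / (7) = 0.143
  β = (8 - (-2)·-3.000 - (-1)·2.000) / (7) = 0.571
  γ = (11 - (-2)·-3.000 - (3)·-1.000) / (7) = 1.143
Iteration 2:
  α = (-3 - (-2)·0.571 - (-3)·1.143) / (7) = 0.224
  β = (8 - (-2)·0.143 - (-1)·1.143) / (7) = 1.347
  γ = (11 - (-2)·0.143 - (3)·0.571) / (7) = 1.368
Iteration 3:
  α = (-3 - (-2)·1.347 - (-3)·1.368) / (7) = 0.543
  β = (8 - (-2)·0.224 - (-1)·1.368) / (7) = 1.402
  γ = (11 - (-2)·0.224 - (3)·1.347) / (7) = 1.058
Residual b − A·x = (-0.823, 0.330, 0.474)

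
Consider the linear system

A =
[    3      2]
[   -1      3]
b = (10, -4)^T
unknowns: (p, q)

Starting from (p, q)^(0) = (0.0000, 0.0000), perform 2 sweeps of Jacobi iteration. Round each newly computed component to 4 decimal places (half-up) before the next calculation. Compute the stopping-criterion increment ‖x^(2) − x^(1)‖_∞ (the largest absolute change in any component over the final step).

1.1111

Iteration 1:
  p = (10 - (2)·0.0000) / (3) = 3.3333
  q = (-4 - (-1)·0.0000) / (3) = -1.3333
Iteration 2:
  p = (10 - (2)·-1.3333) / (3) = 4.2222
  q = (-4 - (-1)·3.3333) / (3) = -0.2222
Change: (0.8889, 1.1111) → max |·| = 1.1111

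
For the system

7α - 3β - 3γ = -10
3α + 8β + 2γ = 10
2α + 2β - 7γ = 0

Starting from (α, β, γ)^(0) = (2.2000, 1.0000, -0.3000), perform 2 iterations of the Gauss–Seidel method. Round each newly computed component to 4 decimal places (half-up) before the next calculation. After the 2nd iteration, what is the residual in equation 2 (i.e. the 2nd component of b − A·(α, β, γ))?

-0.1197

Iteration 1:
  α = (-10 - (-3)·1.0000 - (-3)·-0.3000) / (7) = -1.1286
  β = (10 - (3)·-1.1286 - (2)·-0.3000) / (8) = 1.7482
  γ = (0 - (2)·-1.1286 - (2)·1.7482) / (-7) = 0.1770
Iteration 2:
  α = (-10 - (-3)·1.7482 - (-3)·0.1770) / (7) = -0.6035
  β = (10 - (3)·-0.6035 - (2)·0.1770) / (8) = 1.4321
  γ = (0 - (2)·-0.6035 - (2)·1.4321) / (-7) = 0.2367
Residual b − A·x = (-0.7691, -0.1197, -0.0003)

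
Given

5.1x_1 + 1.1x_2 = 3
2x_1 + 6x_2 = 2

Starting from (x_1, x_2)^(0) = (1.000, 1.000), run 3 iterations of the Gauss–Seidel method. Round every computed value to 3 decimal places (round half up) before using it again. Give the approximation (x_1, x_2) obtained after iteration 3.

(0.555, 0.148)

Iteration 1:
  x_1 = (3 - (1.1)·1.000) / (5.1) = 0.373
  x_2 = (2 - (2)·0.373) / (6) = 0.209
Iteration 2:
  x_1 = (3 - (1.1)·0.209) / (5.1) = 0.543
  x_2 = (2 - (2)·0.543) / (6) = 0.152
Iteration 3:
  x_1 = (3 - (1.1)·0.152) / (5.1) = 0.555
  x_2 = (2 - (2)·0.555) / (6) = 0.148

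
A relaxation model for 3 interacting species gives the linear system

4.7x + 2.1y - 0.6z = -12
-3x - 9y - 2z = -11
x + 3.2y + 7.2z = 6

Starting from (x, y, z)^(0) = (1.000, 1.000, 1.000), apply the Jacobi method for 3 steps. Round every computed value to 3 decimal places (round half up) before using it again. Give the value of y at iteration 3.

Iteration 1:
  x = (-12 - (2.1)·1.000 - (-0.6)·1.000) / (4.7) = -2.872
  y = (-11 - (-3)·1.000 - (-2)·1.000) / (-9) = 0.667
  z = (6 - (1)·1.000 - (3.2)·1.000) / (7.2) = 0.250
Iteration 2:
  x = (-12 - (2.1)·0.667 - (-0.6)·0.250) / (4.7) = -2.819
  y = (-11 - (-3)·-2.872 - (-2)·0.250) / (-9) = 2.124
  z = (6 - (1)·-2.872 - (3.2)·0.667) / (7.2) = 0.936
Iteration 3:
  x = (-12 - (2.1)·2.124 - (-0.6)·0.936) / (4.7) = -3.383
  y = (-11 - (-3)·-2.819 - (-2)·0.936) / (-9) = 1.954
  z = (6 - (1)·-2.819 - (3.2)·2.124) / (7.2) = 0.281

1.954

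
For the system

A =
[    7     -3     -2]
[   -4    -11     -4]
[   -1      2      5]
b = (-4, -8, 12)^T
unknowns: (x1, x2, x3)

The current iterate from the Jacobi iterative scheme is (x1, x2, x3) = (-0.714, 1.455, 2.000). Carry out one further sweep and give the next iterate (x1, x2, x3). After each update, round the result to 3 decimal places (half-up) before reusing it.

One sweep:
  x1 = (-4 - (-3)·1.455 - (-2)·2.000) / (7) = 0.624
  x2 = (-8 - (-4)·-0.714 - (-4)·2.000) / (-11) = 0.260
  x3 = (12 - (-1)·-0.714 - (2)·1.455) / (5) = 1.675

(0.624, 0.260, 1.675)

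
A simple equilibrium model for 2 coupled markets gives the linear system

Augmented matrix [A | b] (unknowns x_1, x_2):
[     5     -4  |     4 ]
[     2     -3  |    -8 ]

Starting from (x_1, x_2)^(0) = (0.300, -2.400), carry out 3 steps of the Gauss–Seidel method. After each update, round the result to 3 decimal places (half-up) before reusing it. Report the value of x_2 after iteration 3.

5.453

Iteration 1:
  x_1 = (4 - (-4)·-2.400) / (5) = -1.120
  x_2 = (-8 - (2)·-1.120) / (-3) = 1.920
Iteration 2:
  x_1 = (4 - (-4)·1.920) / (5) = 2.336
  x_2 = (-8 - (2)·2.336) / (-3) = 4.224
Iteration 3:
  x_1 = (4 - (-4)·4.224) / (5) = 4.179
  x_2 = (-8 - (2)·4.179) / (-3) = 5.453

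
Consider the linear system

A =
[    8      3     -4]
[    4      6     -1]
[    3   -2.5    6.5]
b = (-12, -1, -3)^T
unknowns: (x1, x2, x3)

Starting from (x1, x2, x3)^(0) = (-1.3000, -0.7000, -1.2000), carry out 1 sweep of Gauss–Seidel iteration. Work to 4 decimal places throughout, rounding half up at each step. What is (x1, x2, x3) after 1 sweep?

(-1.8375, 0.8583, 0.7167)

Iteration 1:
  x1 = (-12 - (3)·-0.7000 - (-4)·-1.2000) / (8) = -1.8375
  x2 = (-1 - (4)·-1.8375 - (-1)·-1.2000) / (6) = 0.8583
  x3 = (-3 - (3)·-1.8375 - (-2.5)·0.8583) / (6.5) = 0.7167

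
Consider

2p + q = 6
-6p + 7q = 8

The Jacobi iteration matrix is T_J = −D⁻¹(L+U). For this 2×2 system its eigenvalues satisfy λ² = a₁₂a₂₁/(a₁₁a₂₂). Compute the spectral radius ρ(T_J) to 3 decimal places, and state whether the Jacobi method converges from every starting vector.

a₁₂a₂₁/(a₁₁a₂₂) = (1)·(-6) / ((2)·(7)) = -0.428571
ρ = √|-0.428571| = √0.428571 = 0.655
ρ < 1, so Jacobi converges

0.655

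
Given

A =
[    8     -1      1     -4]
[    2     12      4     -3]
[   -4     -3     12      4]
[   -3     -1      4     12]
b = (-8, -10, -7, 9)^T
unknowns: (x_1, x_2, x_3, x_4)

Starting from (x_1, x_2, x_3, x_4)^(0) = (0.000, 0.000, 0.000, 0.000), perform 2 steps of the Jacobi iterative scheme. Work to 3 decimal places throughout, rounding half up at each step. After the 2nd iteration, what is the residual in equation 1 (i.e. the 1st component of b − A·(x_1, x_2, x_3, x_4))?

0.838

Iteration 1:
  x_1 = (-8 - (-1)·0.000 - (1)·0.000 - (-4)·0.000) / (8) = -1.000
  x_2 = (-10 - (2)·0.000 - (4)·0.000 - (-3)·0.000) / (12) = -0.833
  x_3 = (-7 - (-4)·0.000 - (-3)·0.000 - (4)·0.000) / (12) = -0.583
  x_4 = (9 - (-3)·0.000 - (-1)·0.000 - (4)·0.000) / (12) = 0.750
Iteration 2:
  x_1 = (-8 - (-1)·-0.833 - (1)·-0.583 - (-4)·0.750) / (8) = -0.656
  x_2 = (-10 - (2)·-1.000 - (4)·-0.583 - (-3)·0.750) / (12) = -0.285
  x_3 = (-7 - (-4)·-1.000 - (-3)·-0.833 - (4)·0.750) / (12) = -1.375
  x_4 = (9 - (-3)·-1.000 - (-1)·-0.833 - (4)·-0.583) / (12) = 0.625
Residual b − A·x = (0.838, 2.107, 3.521, 4.747)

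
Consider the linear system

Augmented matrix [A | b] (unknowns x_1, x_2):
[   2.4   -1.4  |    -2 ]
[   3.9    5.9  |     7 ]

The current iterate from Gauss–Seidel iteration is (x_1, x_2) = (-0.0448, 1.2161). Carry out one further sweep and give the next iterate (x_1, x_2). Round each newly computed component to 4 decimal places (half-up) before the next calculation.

One sweep:
  x_1 = (-2 - (-1.4)·1.2161) / (2.4) = -0.1239
  x_2 = (7 - (3.9)·-0.1239) / (5.9) = 1.2683

(-0.1239, 1.2683)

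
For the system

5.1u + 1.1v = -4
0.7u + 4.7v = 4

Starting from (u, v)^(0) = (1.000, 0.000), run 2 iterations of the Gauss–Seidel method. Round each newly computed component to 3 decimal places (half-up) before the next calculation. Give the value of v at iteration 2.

0.999

Iteration 1:
  u = (-4 - (1.1)·0.000) / (5.1) = -0.784
  v = (4 - (0.7)·-0.784) / (4.7) = 0.968
Iteration 2:
  u = (-4 - (1.1)·0.968) / (5.1) = -0.993
  v = (4 - (0.7)·-0.993) / (4.7) = 0.999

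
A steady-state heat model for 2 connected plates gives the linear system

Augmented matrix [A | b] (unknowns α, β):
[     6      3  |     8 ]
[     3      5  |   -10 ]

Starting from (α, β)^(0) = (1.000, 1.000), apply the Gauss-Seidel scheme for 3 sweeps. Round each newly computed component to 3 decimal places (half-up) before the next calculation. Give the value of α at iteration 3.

3.108

Iteration 1:
  α = (8 - (3)·1.000) / (6) = 0.833
  β = (-10 - (3)·0.833) / (5) = -2.500
Iteration 2:
  α = (8 - (3)·-2.500) / (6) = 2.583
  β = (-10 - (3)·2.583) / (5) = -3.550
Iteration 3:
  α = (8 - (3)·-3.550) / (6) = 3.108
  β = (-10 - (3)·3.108) / (5) = -3.865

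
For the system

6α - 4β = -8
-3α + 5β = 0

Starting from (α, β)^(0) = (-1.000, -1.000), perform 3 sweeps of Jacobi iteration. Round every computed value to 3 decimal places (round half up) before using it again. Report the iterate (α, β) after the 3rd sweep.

(-2.133, -1.040)

Iteration 1:
  α = (-8 - (-4)·-1.000) / (6) = -2.000
  β = (0 - (-3)·-1.000) / (5) = -0.600
Iteration 2:
  α = (-8 - (-4)·-0.600) / (6) = -1.733
  β = (0 - (-3)·-2.000) / (5) = -1.200
Iteration 3:
  α = (-8 - (-4)·-1.200) / (6) = -2.133
  β = (0 - (-3)·-1.733) / (5) = -1.040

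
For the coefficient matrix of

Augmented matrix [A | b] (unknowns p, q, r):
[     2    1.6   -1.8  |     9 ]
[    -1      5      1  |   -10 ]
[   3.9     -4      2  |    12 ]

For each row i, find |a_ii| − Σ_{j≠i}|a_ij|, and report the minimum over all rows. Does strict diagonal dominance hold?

row 1: |2| − (1.6+1.8) = -1.4
row 2: |5| − (1+1) = 3
row 3: |2| − (3.9+4) = -5.9
minimum over rows = -5.9 → not strictly diagonally dominant

-5.9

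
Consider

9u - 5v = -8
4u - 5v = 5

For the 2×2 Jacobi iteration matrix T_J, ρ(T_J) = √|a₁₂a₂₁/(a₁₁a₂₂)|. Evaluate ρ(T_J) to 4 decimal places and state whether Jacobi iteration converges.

0.6667

a₁₂a₂₁/(a₁₁a₂₂) = (-5)·(4) / ((9)·(-5)) = 0.444444
ρ = √|0.444444| = √0.444444 = 0.6667
ρ < 1, so Jacobi converges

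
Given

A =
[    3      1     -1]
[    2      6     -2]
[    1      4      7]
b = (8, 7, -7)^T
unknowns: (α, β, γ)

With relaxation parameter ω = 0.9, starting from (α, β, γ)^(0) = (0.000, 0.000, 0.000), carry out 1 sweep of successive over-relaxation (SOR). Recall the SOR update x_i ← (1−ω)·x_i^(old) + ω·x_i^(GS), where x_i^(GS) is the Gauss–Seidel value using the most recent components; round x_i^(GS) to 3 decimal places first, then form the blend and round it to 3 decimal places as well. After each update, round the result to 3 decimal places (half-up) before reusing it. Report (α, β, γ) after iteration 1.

(2.400, 0.330, -1.378)

Iteration 1:
  α: GS value = (8 - (1)·0.000 - (-1)·0.000) / (3) = 2.667;  α ← (1−ω)·0.000 + ω·2.667 = 2.400
  β: GS value = (7 - (2)·2.400 - (-2)·0.000) / (6) = 0.367;  β ← (1−ω)·0.000 + ω·0.367 = 0.330
  γ: GS value = (-7 - (1)·2.400 - (4)·0.330) / (7) = -1.531;  γ ← (1−ω)·0.000 + ω·-1.531 = -1.378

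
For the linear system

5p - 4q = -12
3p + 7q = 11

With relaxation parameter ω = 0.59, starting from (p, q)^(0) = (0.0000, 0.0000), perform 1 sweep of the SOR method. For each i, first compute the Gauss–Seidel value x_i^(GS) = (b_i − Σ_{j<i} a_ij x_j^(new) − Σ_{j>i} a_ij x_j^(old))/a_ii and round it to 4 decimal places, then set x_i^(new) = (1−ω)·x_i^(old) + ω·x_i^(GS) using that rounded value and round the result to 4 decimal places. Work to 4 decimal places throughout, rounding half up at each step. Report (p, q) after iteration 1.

Iteration 1:
  p: GS value = (-12 - (-4)·0.0000) / (5) = -2.4000;  p ← (1−ω)·0.0000 + ω·-2.4000 = -1.4160
  q: GS value = (11 - (3)·-1.4160) / (7) = 2.1783;  q ← (1−ω)·0.0000 + ω·2.1783 = 1.2852

(-1.4160, 1.2852)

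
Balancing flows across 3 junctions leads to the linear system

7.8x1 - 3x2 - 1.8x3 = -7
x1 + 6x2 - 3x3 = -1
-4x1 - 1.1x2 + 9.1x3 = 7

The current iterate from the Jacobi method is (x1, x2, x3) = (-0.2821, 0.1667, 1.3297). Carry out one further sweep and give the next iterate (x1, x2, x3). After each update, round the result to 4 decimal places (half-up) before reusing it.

(-0.5265, 0.5452, 0.6654)

One sweep:
  x1 = (-7 - (-3)·0.1667 - (-1.8)·1.3297) / (7.8) = -0.5265
  x2 = (-1 - (1)·-0.2821 - (-3)·1.3297) / (6) = 0.5452
  x3 = (7 - (-4)·-0.2821 - (-1.1)·0.1667) / (9.1) = 0.6654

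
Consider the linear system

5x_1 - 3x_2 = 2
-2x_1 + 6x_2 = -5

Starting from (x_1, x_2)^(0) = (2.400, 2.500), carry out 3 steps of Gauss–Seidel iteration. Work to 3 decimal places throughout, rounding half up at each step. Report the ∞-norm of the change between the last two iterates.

0.324

Iteration 1:
  x_1 = (2 - (-3)·2.500) / (5) = 1.900
  x_2 = (-5 - (-2)·1.900) / (6) = -0.200
Iteration 2:
  x_1 = (2 - (-3)·-0.200) / (5) = 0.280
  x_2 = (-5 - (-2)·0.280) / (6) = -0.740
Iteration 3:
  x_1 = (2 - (-3)·-0.740) / (5) = -0.044
  x_2 = (-5 - (-2)·-0.044) / (6) = -0.848
Change: (-0.324, -0.108) → max |·| = 0.324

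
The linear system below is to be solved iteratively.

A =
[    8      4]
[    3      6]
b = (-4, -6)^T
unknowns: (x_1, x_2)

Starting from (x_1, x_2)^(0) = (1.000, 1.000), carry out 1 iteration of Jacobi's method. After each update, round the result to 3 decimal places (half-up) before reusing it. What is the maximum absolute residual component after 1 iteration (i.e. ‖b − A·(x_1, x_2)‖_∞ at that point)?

Iteration 1:
  x_1 = (-4 - (4)·1.000) / (8) = -1.000
  x_2 = (-6 - (3)·1.000) / (6) = -1.500
Residual b − A·x = (10.000, 6.000); ∞-norm = 10.000

10.000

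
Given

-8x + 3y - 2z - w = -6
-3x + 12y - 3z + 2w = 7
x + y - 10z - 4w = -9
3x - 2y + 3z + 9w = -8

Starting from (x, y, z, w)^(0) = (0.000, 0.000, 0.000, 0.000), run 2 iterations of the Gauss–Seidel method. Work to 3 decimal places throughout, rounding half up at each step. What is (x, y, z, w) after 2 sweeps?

(0.941, 1.301, 1.651, -1.464)

Iteration 1:
  x = (-6 - (3)·0.000 - (-2)·0.000 - (-1)·0.000) / (-8) = 0.750
  y = (7 - (-3)·0.750 - (-3)·0.000 - (2)·0.000) / (12) = 0.771
  z = (-9 - (1)·0.750 - (1)·0.771 - (-4)·0.000) / (-10) = 1.052
  w = (-8 - (3)·0.750 - (-2)·0.771 - (3)·1.052) / (9) = -1.318
Iteration 2:
  x = (-6 - (3)·0.771 - (-2)·1.052 - (-1)·-1.318) / (-8) = 0.941
  y = (7 - (-3)·0.941 - (-3)·1.052 - (2)·-1.318) / (12) = 1.301
  z = (-9 - (1)·0.941 - (1)·1.301 - (-4)·-1.318) / (-10) = 1.651
  w = (-8 - (3)·0.941 - (-2)·1.301 - (3)·1.651) / (9) = -1.464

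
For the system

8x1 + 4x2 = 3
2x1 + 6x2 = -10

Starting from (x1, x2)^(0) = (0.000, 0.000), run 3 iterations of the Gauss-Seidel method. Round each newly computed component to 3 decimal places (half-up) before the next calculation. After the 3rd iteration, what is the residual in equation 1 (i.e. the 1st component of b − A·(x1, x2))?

0.200

Iteration 1:
  x1 = (3 - (4)·0.000) / (8) = 0.375
  x2 = (-10 - (2)·0.375) / (6) = -1.792
Iteration 2:
  x1 = (3 - (4)·-1.792) / (8) = 1.271
  x2 = (-10 - (2)·1.271) / (6) = -2.090
Iteration 3:
  x1 = (3 - (4)·-2.090) / (8) = 1.420
  x2 = (-10 - (2)·1.420) / (6) = -2.140
Residual b − A·x = (0.200, 0.000)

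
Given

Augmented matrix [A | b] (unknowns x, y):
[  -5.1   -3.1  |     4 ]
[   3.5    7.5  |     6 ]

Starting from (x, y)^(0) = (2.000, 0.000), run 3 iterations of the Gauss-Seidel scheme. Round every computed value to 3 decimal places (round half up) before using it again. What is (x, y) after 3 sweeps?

Iteration 1:
  x = (4 - (-3.1)·0.000) / (-5.1) = -0.784
  y = (6 - (3.5)·-0.784) / (7.5) = 1.166
Iteration 2:
  x = (4 - (-3.1)·1.166) / (-5.1) = -1.493
  y = (6 - (3.5)·-1.493) / (7.5) = 1.497
Iteration 3:
  x = (4 - (-3.1)·1.497) / (-5.1) = -1.694
  y = (6 - (3.5)·-1.694) / (7.5) = 1.591

(-1.694, 1.591)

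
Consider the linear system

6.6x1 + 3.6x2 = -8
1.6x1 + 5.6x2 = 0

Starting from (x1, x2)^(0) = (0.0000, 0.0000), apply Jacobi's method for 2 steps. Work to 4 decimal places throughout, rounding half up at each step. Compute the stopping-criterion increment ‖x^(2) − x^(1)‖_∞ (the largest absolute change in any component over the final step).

0.3463

Iteration 1:
  x1 = (-8 - (3.6)·0.0000) / (6.6) = -1.2121
  x2 = (0 - (1.6)·0.0000) / (5.6) = 0.0000
Iteration 2:
  x1 = (-8 - (3.6)·0.0000) / (6.6) = -1.2121
  x2 = (0 - (1.6)·-1.2121) / (5.6) = 0.3463
Change: (0.0000, 0.3463) → max |·| = 0.3463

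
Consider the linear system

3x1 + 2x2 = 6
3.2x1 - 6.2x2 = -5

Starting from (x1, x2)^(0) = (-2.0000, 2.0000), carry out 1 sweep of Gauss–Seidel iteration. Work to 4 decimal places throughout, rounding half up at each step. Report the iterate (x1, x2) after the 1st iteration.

(0.6667, 1.1506)

Iteration 1:
  x1 = (6 - (2)·2.0000) / (3) = 0.6667
  x2 = (-5 - (3.2)·0.6667) / (-6.2) = 1.1506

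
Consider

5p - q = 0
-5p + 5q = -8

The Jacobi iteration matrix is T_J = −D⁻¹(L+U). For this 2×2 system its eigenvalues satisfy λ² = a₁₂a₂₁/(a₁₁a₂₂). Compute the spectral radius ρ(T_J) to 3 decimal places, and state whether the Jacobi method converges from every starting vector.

0.447

a₁₂a₂₁/(a₁₁a₂₂) = (-1)·(-5) / ((5)·(5)) = 0.200000
ρ = √|0.200000| = √0.200000 = 0.447
ρ < 1, so Jacobi converges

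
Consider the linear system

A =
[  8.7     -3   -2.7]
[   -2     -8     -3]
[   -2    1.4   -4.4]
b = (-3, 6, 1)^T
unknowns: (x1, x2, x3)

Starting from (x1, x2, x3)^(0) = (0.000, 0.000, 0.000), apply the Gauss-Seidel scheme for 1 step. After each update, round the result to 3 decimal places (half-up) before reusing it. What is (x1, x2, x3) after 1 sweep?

Iteration 1:
  x1 = (-3 - (-3)·0.000 - (-2.7)·0.000) / (8.7) = -0.345
  x2 = (6 - (-2)·-0.345 - (-3)·0.000) / (-8) = -0.664
  x3 = (1 - (-2)·-0.345 - (1.4)·-0.664) / (-4.4) = -0.282

(-0.345, -0.664, -0.282)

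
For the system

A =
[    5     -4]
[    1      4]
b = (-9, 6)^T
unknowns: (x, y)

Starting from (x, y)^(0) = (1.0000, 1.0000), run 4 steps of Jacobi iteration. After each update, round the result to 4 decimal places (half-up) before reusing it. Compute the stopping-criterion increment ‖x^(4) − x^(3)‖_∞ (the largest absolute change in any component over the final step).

0.1000

Iteration 1:
  x = (-9 - (-4)·1.0000) / (5) = -1.0000
  y = (6 - (1)·1.0000) / (4) = 1.2500
Iteration 2:
  x = (-9 - (-4)·1.2500) / (5) = -0.8000
  y = (6 - (1)·-1.0000) / (4) = 1.7500
Iteration 3:
  x = (-9 - (-4)·1.7500) / (5) = -0.4000
  y = (6 - (1)·-0.8000) / (4) = 1.7000
Iteration 4:
  x = (-9 - (-4)·1.7000) / (5) = -0.4400
  y = (6 - (1)·-0.4000) / (4) = 1.6000
Change: (-0.0400, -0.1000) → max |·| = 0.1000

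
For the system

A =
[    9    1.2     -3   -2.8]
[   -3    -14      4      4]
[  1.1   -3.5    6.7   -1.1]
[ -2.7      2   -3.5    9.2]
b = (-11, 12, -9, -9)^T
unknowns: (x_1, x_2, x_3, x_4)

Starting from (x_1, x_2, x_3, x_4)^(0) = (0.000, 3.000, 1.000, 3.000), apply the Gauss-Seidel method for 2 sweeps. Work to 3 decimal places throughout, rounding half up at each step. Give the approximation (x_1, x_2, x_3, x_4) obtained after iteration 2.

(-1.904, -1.019, -1.791, -1.997)

Iteration 1:
  x_1 = (-11 - (1.2)·3.000 - (-3)·1.000 - (-2.8)·3.000) / (9) = -0.356
  x_2 = (12 - (-3)·-0.356 - (4)·1.000 - (4)·3.000) / (-14) = 0.362
  x_3 = (-9 - (1.1)·-0.356 - (-3.5)·0.362 - (-1.1)·3.000) / (6.7) = -0.603
  x_4 = (-9 - (-2.7)·-0.356 - (2)·0.362 - (-3.5)·-0.603) / (9.2) = -1.391
Iteration 2:
  x_1 = (-11 - (1.2)·0.362 - (-3)·-0.603 - (-2.8)·-1.391) / (9) = -1.904
  x_2 = (12 - (-3)·-1.904 - (4)·-0.603 - (4)·-1.391) / (-14) = -1.019
  x_3 = (-9 - (1.1)·-1.904 - (-3.5)·-1.019 - (-1.1)·-1.391) / (6.7) = -1.791
  x_4 = (-9 - (-2.7)·-1.904 - (2)·-1.019 - (-3.5)·-1.791) / (9.2) = -1.997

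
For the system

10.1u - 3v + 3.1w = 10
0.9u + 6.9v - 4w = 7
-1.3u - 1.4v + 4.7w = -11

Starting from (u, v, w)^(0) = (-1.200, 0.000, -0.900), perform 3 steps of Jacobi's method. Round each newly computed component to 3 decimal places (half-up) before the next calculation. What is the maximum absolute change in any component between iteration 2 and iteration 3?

0.669

Iteration 1:
  u = (10 - (-3)·0.000 - (3.1)·-0.900) / (10.1) = 1.266
  v = (7 - (0.9)·-1.200 - (-4)·-0.900) / (6.9) = 0.649
  w = (-11 - (-1.3)·-1.200 - (-1.4)·0.000) / (4.7) = -2.672
Iteration 2:
  u = (10 - (-3)·0.649 - (3.1)·-2.672) / (10.1) = 2.003
  v = (7 - (0.9)·1.266 - (-4)·-2.672) / (6.9) = -0.700
  w = (-11 - (-1.3)·1.266 - (-1.4)·0.649) / (4.7) = -1.797
Iteration 3:
  u = (10 - (-3)·-0.700 - (3.1)·-1.797) / (10.1) = 1.334
  v = (7 - (0.9)·2.003 - (-4)·-1.797) / (6.9) = -0.289
  w = (-11 - (-1.3)·2.003 - (-1.4)·-0.700) / (4.7) = -1.995
Change: (-0.669, 0.411, -0.198) → max |·| = 0.669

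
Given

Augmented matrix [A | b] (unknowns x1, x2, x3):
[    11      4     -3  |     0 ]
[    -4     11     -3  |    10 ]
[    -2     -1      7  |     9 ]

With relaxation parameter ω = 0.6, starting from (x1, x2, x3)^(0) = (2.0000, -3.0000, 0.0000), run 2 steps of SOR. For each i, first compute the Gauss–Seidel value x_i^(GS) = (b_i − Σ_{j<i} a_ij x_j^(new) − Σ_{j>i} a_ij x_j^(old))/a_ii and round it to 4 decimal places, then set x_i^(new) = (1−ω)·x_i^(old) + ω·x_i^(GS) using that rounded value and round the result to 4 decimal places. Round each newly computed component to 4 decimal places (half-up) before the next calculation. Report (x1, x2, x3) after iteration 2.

(0.8177, 0.7513, 1.3728)

Iteration 1:
  x1: GS value = (0 - (4)·-3.0000 - (-3)·0.0000) / (11) = 1.0909;  x1 ← (1−ω)·2.0000 + ω·1.0909 = 1.4545
  x2: GS value = (10 - (-4)·1.4545 - (-3)·0.0000) / (11) = 1.4380;  x2 ← (1−ω)·-3.0000 + ω·1.4380 = -0.3372
  x3: GS value = (9 - (-2)·1.4545 - (-1)·-0.3372) / (7) = 1.6531;  x3 ← (1−ω)·0.0000 + ω·1.6531 = 0.9919
Iteration 2:
  x1: GS value = (0 - (4)·-0.3372 - (-3)·0.9919) / (11) = 0.3931;  x1 ← (1−ω)·1.4545 + ω·0.3931 = 0.8177
  x2: GS value = (10 - (-4)·0.8177 - (-3)·0.9919) / (11) = 1.4770;  x2 ← (1−ω)·-0.3372 + ω·1.4770 = 0.7513
  x3: GS value = (9 - (-2)·0.8177 - (-1)·0.7513) / (7) = 1.6267;  x3 ← (1−ω)·0.9919 + ω·1.6267 = 1.3728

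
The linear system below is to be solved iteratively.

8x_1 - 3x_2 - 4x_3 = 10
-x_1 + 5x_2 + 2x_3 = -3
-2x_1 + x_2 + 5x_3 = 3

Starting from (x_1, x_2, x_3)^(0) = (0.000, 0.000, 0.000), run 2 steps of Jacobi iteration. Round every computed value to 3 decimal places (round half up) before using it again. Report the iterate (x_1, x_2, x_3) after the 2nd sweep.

(1.325, -0.590, 1.220)

Iteration 1:
  x_1 = (10 - (-3)·0.000 - (-4)·0.000) / (8) = 1.250
  x_2 = (-3 - (-1)·0.000 - (2)·0.000) / (5) = -0.600
  x_3 = (3 - (-2)·0.000 - (1)·0.000) / (5) = 0.600
Iteration 2:
  x_1 = (10 - (-3)·-0.600 - (-4)·0.600) / (8) = 1.325
  x_2 = (-3 - (-1)·1.250 - (2)·0.600) / (5) = -0.590
  x_3 = (3 - (-2)·1.250 - (1)·-0.600) / (5) = 1.220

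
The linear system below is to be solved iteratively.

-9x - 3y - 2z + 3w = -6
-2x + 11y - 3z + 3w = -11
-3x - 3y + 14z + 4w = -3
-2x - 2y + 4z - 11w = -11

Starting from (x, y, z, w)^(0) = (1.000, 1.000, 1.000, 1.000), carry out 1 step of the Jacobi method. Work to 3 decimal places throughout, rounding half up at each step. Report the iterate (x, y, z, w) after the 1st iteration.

(0.444, -0.818, -0.071, 1.000)

Iteration 1:
  x = (-6 - (-3)·1.000 - (-2)·1.000 - (3)·1.000) / (-9) = 0.444
  y = (-11 - (-2)·1.000 - (-3)·1.000 - (3)·1.000) / (11) = -0.818
  z = (-3 - (-3)·1.000 - (-3)·1.000 - (4)·1.000) / (14) = -0.071
  w = (-11 - (-2)·1.000 - (-2)·1.000 - (4)·1.000) / (-11) = 1.000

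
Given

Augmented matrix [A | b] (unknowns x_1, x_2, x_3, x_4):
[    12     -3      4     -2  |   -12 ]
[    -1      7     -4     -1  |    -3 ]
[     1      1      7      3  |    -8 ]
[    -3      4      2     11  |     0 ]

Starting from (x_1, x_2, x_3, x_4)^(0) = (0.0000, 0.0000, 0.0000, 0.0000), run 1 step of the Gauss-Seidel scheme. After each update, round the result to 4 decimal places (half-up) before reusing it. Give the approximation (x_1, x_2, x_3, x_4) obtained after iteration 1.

Iteration 1:
  x_1 = (-12 - (-3)·0.0000 - (4)·0.0000 - (-2)·0.0000) / (12) = -1.0000
  x_2 = (-3 - (-1)·-1.0000 - (-4)·0.0000 - (-1)·0.0000) / (7) = -0.5714
  x_3 = (-8 - (1)·-1.0000 - (1)·-0.5714 - (3)·0.0000) / (7) = -0.9184
  x_4 = (0 - (-3)·-1.0000 - (4)·-0.5714 - (2)·-0.9184) / (11) = 0.1020

(-1.0000, -0.5714, -0.9184, 0.1020)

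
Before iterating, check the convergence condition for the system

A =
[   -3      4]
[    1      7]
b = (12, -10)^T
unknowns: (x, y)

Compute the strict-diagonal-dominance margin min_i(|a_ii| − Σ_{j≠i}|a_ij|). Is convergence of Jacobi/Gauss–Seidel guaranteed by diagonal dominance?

-1

row 1: |-3| − (4) = -1
row 2: |7| − (1) = 6
minimum over rows = -1 → not strictly diagonally dominant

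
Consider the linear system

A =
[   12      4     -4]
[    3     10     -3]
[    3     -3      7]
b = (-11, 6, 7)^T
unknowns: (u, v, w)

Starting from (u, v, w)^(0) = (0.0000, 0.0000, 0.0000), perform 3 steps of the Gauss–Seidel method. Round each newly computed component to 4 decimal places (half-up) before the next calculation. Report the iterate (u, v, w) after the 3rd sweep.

(-0.7456, 1.3725, 1.9078)

Iteration 1:
  u = (-11 - (4)·0.0000 - (-4)·0.0000) / (12) = -0.9167
  v = (6 - (3)·-0.9167 - (-3)·0.0000) / (10) = 0.8750
  w = (7 - (3)·-0.9167 - (-3)·0.8750) / (7) = 1.7679
Iteration 2:
  u = (-11 - (4)·0.8750 - (-4)·1.7679) / (12) = -0.6190
  v = (6 - (3)·-0.6190 - (-3)·1.7679) / (10) = 1.3161
  w = (7 - (3)·-0.6190 - (-3)·1.3161) / (7) = 1.8293
Iteration 3:
  u = (-11 - (4)·1.3161 - (-4)·1.8293) / (12) = -0.7456
  v = (6 - (3)·-0.7456 - (-3)·1.8293) / (10) = 1.3725
  w = (7 - (3)·-0.7456 - (-3)·1.3725) / (7) = 1.9078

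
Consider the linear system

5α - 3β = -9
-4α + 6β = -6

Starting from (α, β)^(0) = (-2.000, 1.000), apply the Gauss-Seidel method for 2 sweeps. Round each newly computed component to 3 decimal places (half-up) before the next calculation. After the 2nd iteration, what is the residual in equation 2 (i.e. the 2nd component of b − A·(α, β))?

Iteration 1:
  α = (-9 - (-3)·1.000) / (5) = -1.200
  β = (-6 - (-4)·-1.200) / (6) = -1.800
Iteration 2:
  α = (-9 - (-3)·-1.800) / (5) = -2.880
  β = (-6 - (-4)·-2.880) / (6) = -2.920
Residual b − A·x = (-3.360, 0.000)

0.000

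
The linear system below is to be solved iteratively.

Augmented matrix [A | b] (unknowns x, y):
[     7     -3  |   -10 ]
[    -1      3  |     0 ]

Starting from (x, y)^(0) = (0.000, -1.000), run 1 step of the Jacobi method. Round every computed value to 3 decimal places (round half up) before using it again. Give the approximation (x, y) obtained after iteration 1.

(-1.857, 0.000)

Iteration 1:
  x = (-10 - (-3)·-1.000) / (7) = -1.857
  y = (0 - (-1)·0.000) / (3) = 0.000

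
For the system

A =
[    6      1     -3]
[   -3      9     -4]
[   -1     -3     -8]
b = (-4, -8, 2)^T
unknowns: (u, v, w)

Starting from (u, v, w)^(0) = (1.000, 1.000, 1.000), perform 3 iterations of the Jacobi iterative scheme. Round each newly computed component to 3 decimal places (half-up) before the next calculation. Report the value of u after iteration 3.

Iteration 1:
  u = (-4 - (1)·1.000 - (-3)·1.000) / (6) = -0.333
  v = (-8 - (-3)·1.000 - (-4)·1.000) / (9) = -0.111
  w = (2 - (-1)·1.000 - (-3)·1.000) / (-8) = -0.750
Iteration 2:
  u = (-4 - (1)·-0.111 - (-3)·-0.750) / (6) = -1.023
  v = (-8 - (-3)·-0.333 - (-4)·-0.750) / (9) = -1.333
  w = (2 - (-1)·-0.333 - (-3)·-0.111) / (-8) = -0.167
Iteration 3:
  u = (-4 - (1)·-1.333 - (-3)·-0.167) / (6) = -0.528
  v = (-8 - (-3)·-1.023 - (-4)·-0.167) / (9) = -1.304
  w = (2 - (-1)·-1.023 - (-3)·-1.333) / (-8) = 0.378

-0.528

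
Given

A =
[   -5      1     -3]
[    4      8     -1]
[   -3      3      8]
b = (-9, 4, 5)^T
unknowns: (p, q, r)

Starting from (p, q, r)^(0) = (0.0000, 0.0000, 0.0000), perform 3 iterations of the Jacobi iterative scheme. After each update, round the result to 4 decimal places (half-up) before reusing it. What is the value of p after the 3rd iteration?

1.0681

Iteration 1:
  p = (-9 - (1)·0.0000 - (-3)·0.0000) / (-5) = 1.8000
  q = (4 - (4)·0.0000 - (-1)·0.0000) / (8) = 0.5000
  r = (5 - (-3)·0.0000 - (3)·0.0000) / (8) = 0.6250
Iteration 2:
  p = (-9 - (1)·0.5000 - (-3)·0.6250) / (-5) = 1.5250
  q = (4 - (4)·1.8000 - (-1)·0.6250) / (8) = -0.3219
  r = (5 - (-3)·1.8000 - (3)·0.5000) / (8) = 1.1125
Iteration 3:
  p = (-9 - (1)·-0.3219 - (-3)·1.1125) / (-5) = 1.0681
  q = (4 - (4)·1.5250 - (-1)·1.1125) / (8) = -0.1234
  r = (5 - (-3)·1.5250 - (3)·-0.3219) / (8) = 1.3176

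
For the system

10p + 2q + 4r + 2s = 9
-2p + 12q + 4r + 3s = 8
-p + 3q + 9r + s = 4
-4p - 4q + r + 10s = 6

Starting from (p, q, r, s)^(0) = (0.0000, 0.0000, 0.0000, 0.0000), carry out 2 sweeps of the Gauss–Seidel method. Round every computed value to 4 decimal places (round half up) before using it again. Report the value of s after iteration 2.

0.8560

Iteration 1:
  p = (9 - (2)·0.0000 - (4)·0.0000 - (2)·0.0000) / (10) = 0.9000
  q = (8 - (-2)·0.9000 - (4)·0.0000 - (3)·0.0000) / (12) = 0.8167
  r = (4 - (-1)·0.9000 - (3)·0.8167 - (1)·0.0000) / (9) = 0.2722
  s = (6 - (-4)·0.9000 - (-4)·0.8167 - (1)·0.2722) / (10) = 1.2595
Iteration 2:
  p = (9 - (2)·0.8167 - (4)·0.2722 - (2)·1.2595) / (10) = 0.3759
  q = (8 - (-2)·0.3759 - (4)·0.2722 - (3)·1.2595) / (12) = 0.3237
  r = (4 - (-1)·0.3759 - (3)·0.3237 - (1)·1.2595) / (9) = 0.2384
  s = (6 - (-4)·0.3759 - (-4)·0.3237 - (1)·0.2384) / (10) = 0.8560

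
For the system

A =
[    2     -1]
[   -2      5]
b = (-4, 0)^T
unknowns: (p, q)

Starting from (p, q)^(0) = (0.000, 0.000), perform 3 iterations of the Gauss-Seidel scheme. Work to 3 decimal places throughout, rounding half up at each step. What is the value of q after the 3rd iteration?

Iteration 1:
  p = (-4 - (-1)·0.000) / (2) = -2.000
  q = (0 - (-2)·-2.000) / (5) = -0.800
Iteration 2:
  p = (-4 - (-1)·-0.800) / (2) = -2.400
  q = (0 - (-2)·-2.400) / (5) = -0.960
Iteration 3:
  p = (-4 - (-1)·-0.960) / (2) = -2.480
  q = (0 - (-2)·-2.480) / (5) = -0.992

-0.992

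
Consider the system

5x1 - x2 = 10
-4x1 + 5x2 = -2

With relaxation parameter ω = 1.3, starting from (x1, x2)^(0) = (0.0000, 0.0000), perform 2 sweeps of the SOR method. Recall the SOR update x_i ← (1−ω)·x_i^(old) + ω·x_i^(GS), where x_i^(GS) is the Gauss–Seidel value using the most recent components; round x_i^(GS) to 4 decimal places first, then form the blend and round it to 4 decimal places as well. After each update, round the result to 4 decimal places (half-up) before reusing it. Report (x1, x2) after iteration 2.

Iteration 1:
  x1: GS value = (10 - (-1)·0.0000) / (5) = 2.0000;  x1 ← (1−ω)·0.0000 + ω·2.0000 = 2.6000
  x2: GS value = (-2 - (-4)·2.6000) / (5) = 1.6800;  x2 ← (1−ω)·0.0000 + ω·1.6800 = 2.1840
Iteration 2:
  x1: GS value = (10 - (-1)·2.1840) / (5) = 2.4368;  x1 ← (1−ω)·2.6000 + ω·2.4368 = 2.3878
  x2: GS value = (-2 - (-4)·2.3878) / (5) = 1.5102;  x2 ← (1−ω)·2.1840 + ω·1.5102 = 1.3081

(2.3878, 1.3081)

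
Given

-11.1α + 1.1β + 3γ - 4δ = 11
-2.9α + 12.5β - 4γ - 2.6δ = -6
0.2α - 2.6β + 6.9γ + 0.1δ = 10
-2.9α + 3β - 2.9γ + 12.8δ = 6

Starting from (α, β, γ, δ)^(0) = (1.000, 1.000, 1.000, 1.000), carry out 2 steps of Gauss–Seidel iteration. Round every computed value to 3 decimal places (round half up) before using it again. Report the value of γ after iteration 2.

1.426

Iteration 1:
  α = (11 - (1.1)·1.000 - (3)·1.000 - (-4)·1.000) / (-11.1) = -0.982
  β = (-6 - (-2.9)·-0.982 - (-4)·1.000 - (-2.6)·1.000) / (12.5) = -0.180
  γ = (10 - (0.2)·-0.982 - (-2.6)·-0.180 - (0.1)·1.000) / (6.9) = 1.395
  δ = (6 - (-2.9)·-0.982 - (3)·-0.180 - (-2.9)·1.395) / (12.8) = 0.605
Iteration 2:
  α = (11 - (1.1)·-0.180 - (3)·1.395 - (-4)·0.605) / (-11.1) = -0.850
  β = (-6 - (-2.9)·-0.850 - (-4)·1.395 - (-2.6)·0.605) / (12.5) = -0.105
  γ = (10 - (0.2)·-0.850 - (-2.6)·-0.105 - (0.1)·0.605) / (6.9) = 1.426
  δ = (6 - (-2.9)·-0.850 - (3)·-0.105 - (-2.9)·1.426) / (12.8) = 0.624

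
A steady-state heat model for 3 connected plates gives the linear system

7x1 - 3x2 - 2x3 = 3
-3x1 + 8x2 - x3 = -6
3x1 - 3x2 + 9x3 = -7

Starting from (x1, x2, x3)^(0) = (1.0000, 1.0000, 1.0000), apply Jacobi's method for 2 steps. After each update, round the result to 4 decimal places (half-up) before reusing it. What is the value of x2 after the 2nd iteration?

-0.4186

Iteration 1:
  x1 = (3 - (-3)·1.0000 - (-2)·1.0000) / (7) = 1.1429
  x2 = (-6 - (-3)·1.0000 - (-1)·1.0000) / (8) = -0.2500
  x3 = (-7 - (3)·1.0000 - (-3)·1.0000) / (9) = -0.7778
Iteration 2:
  x1 = (3 - (-3)·-0.2500 - (-2)·-0.7778) / (7) = 0.0992
  x2 = (-6 - (-3)·1.1429 - (-1)·-0.7778) / (8) = -0.4186
  x3 = (-7 - (3)·1.1429 - (-3)·-0.2500) / (9) = -1.2421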